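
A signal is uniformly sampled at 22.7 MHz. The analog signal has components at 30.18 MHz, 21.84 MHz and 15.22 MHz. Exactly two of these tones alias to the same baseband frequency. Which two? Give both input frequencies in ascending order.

fs/2 = 11.35 MHz.
30.18 MHz mod fs = 7.48 MHz.
7.48 MHz ≤ fs/2 = 11.35 MHz, appears at 7.48 MHz.
21.84 MHz > fs/2 = 11.35 MHz, folds to fs − 21.84 MHz = 0.86 MHz.
15.22 MHz > fs/2 = 11.35 MHz, folds to fs − 15.22 MHz = 7.48 MHz.
15.22 MHz and 30.18 MHz both map to 7.48 MHz.

15.22 MHz, 30.18 MHz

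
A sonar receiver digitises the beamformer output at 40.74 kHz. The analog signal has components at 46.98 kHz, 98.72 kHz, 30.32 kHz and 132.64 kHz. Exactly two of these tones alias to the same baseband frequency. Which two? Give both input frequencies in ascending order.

fs/2 = 20.37 kHz.
46.98 kHz mod fs = 6.24 kHz.
6.24 kHz ≤ fs/2 = 20.37 kHz, appears at 6.24 kHz.
98.72 kHz mod fs = 17.24 kHz.
17.24 kHz ≤ fs/2 = 20.37 kHz, appears at 17.24 kHz.
30.32 kHz > fs/2 = 20.37 kHz, folds to fs − 30.32 kHz = 10.42 kHz.
132.64 kHz mod fs = 10.42 kHz.
10.42 kHz ≤ fs/2 = 20.37 kHz, appears at 10.42 kHz.
30.32 kHz and 132.64 kHz both map to 10.42 kHz.

30.32 kHz, 132.64 kHz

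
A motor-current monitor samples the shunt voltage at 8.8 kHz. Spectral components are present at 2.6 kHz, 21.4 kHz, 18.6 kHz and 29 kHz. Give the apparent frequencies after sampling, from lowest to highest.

1 kHz, 2.6 kHz, 3.8 kHz

fs/2 = 4.4 kHz.
2.6 kHz ≤ fs/2 = 4.4 kHz, passes unchanged.
21.4 kHz mod fs = 3.8 kHz.
3.8 kHz ≤ fs/2 = 4.4 kHz, appears at 3.8 kHz.
18.6 kHz mod fs = 1 kHz.
1 kHz ≤ fs/2 = 4.4 kHz, appears at 1 kHz.
29 kHz mod fs = 2.6 kHz.
2.6 kHz ≤ fs/2 = 4.4 kHz, appears at 2.6 kHz.
Distinct values: {1 kHz, 2.6 kHz, 3.8 kHz}.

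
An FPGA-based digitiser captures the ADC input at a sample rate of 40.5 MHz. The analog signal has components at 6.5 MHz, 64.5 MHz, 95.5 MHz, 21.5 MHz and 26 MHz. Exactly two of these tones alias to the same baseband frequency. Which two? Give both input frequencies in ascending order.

26 MHz, 95.5 MHz

fs/2 = 20.25 MHz.
6.5 MHz ≤ fs/2 = 20.25 MHz, passes unchanged.
64.5 MHz mod fs = 24 MHz.
24 MHz > fs/2 = 20.25 MHz, folds to fs − 24 MHz = 16.5 MHz.
95.5 MHz mod fs = 14.5 MHz.
14.5 MHz ≤ fs/2 = 20.25 MHz, appears at 14.5 MHz.
21.5 MHz > fs/2 = 20.25 MHz, folds to fs − 21.5 MHz = 19 MHz.
26 MHz > fs/2 = 20.25 MHz, folds to fs − 26 MHz = 14.5 MHz.
26 MHz and 95.5 MHz both map to 14.5 MHz.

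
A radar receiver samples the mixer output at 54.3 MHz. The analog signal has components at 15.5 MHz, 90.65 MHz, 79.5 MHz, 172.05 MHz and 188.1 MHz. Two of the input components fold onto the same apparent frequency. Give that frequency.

fs/2 = 27.15 MHz.
15.5 MHz ≤ fs/2 = 27.15 MHz, passes unchanged.
90.65 MHz mod fs = 36.35 MHz.
36.35 MHz > fs/2 = 27.15 MHz, folds to fs − 36.35 MHz = 17.95 MHz.
79.5 MHz mod fs = 25.2 MHz.
25.2 MHz ≤ fs/2 = 27.15 MHz, appears at 25.2 MHz.
172.05 MHz mod fs = 9.15 MHz.
9.15 MHz ≤ fs/2 = 27.15 MHz, appears at 9.15 MHz.
188.1 MHz mod fs = 25.2 MHz.
25.2 MHz ≤ fs/2 = 27.15 MHz, appears at 25.2 MHz.
79.5 MHz and 188.1 MHz both map to 25.2 MHz.

25.2 MHz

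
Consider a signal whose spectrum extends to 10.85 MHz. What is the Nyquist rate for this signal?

21.7 MHz

Nyquist rate = 2 × 10.85 MHz = 21.7 MHz.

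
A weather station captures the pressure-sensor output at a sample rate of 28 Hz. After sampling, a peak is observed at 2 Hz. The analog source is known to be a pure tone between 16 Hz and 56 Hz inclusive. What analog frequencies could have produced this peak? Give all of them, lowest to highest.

Frequencies that alias to 2 Hz are k·fs ± 2 Hz for integer k ≥ 0.
k=0: 2 Hz.
k=1: 26 Hz, 30 Hz.
k=2: 54 Hz, 58 Hz.
k=3: 82 Hz, 86 Hz.
Within [16 Hz, 56 Hz]: 26 Hz, 30 Hz, 54 Hz.

26 Hz, 30 Hz, 54 Hz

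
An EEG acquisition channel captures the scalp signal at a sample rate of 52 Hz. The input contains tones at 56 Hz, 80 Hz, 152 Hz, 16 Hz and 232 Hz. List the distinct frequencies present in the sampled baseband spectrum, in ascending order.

fs/2 = 26 Hz.
56 Hz mod fs = 4 Hz.
4 Hz ≤ fs/2 = 26 Hz, appears at 4 Hz.
80 Hz mod fs = 28 Hz.
28 Hz > fs/2 = 26 Hz, folds to fs − 28 Hz = 24 Hz.
152 Hz mod fs = 48 Hz.
48 Hz > fs/2 = 26 Hz, folds to fs − 48 Hz = 4 Hz.
16 Hz ≤ fs/2 = 26 Hz, passes unchanged.
232 Hz mod fs = 24 Hz.
24 Hz ≤ fs/2 = 26 Hz, appears at 24 Hz.
Distinct values: {4 Hz, 16 Hz, 24 Hz}.

4 Hz, 16 Hz, 24 Hz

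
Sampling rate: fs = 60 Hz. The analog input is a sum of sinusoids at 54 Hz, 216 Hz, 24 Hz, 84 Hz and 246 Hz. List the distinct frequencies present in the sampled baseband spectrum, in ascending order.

fs/2 = 30 Hz.
54 Hz > fs/2 = 30 Hz, folds to fs − 54 Hz = 6 Hz.
216 Hz mod fs = 36 Hz.
36 Hz > fs/2 = 30 Hz, folds to fs − 36 Hz = 24 Hz.
24 Hz ≤ fs/2 = 30 Hz, passes unchanged.
84 Hz mod fs = 24 Hz.
24 Hz ≤ fs/2 = 30 Hz, appears at 24 Hz.
246 Hz mod fs = 6 Hz.
6 Hz ≤ fs/2 = 30 Hz, appears at 6 Hz.
Distinct values: {6 Hz, 24 Hz}.

6 Hz, 24 Hz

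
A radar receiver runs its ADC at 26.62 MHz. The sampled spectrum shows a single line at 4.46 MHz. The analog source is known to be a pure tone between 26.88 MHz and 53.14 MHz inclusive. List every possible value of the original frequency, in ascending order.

31.08 MHz, 48.78 MHz

Frequencies that alias to 4.46 MHz are k·fs ± 4.46 MHz for integer k ≥ 0.
k=0: 4.46 MHz.
k=1: 22.16 MHz, 31.08 MHz.
k=2: 48.78 MHz, 57.7 MHz.
k=3: 75.4 MHz, 84.32 MHz.
Within [26.88 MHz, 53.14 MHz]: 31.08 MHz, 48.78 MHz.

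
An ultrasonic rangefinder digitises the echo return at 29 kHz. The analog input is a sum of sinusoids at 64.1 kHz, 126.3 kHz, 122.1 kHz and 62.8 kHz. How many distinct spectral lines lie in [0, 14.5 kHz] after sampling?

3

fs/2 = 14.5 kHz.
64.1 kHz mod fs = 6.1 kHz.
6.1 kHz ≤ fs/2 = 14.5 kHz, appears at 6.1 kHz.
126.3 kHz mod fs = 10.3 kHz.
10.3 kHz ≤ fs/2 = 14.5 kHz, appears at 10.3 kHz.
122.1 kHz mod fs = 6.1 kHz.
6.1 kHz ≤ fs/2 = 14.5 kHz, appears at 6.1 kHz.
62.8 kHz mod fs = 4.8 kHz.
4.8 kHz ≤ fs/2 = 14.5 kHz, appears at 4.8 kHz.
Distinct values: {4.8 kHz, 6.1 kHz, 10.3 kHz} → 3.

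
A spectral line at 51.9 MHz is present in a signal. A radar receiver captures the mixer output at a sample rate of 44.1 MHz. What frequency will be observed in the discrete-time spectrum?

51.9 MHz mod fs = 7.8 MHz.
7.8 MHz ≤ fs/2 = 22.05 MHz, appears at 7.8 MHz.

7.8 MHz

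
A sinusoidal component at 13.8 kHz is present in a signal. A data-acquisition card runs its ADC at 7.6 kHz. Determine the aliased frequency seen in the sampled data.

1.4 kHz

13.8 kHz mod fs = 6.2 kHz.
6.2 kHz > fs/2 = 3.8 kHz, folds to fs − 6.2 kHz = 1.4 kHz.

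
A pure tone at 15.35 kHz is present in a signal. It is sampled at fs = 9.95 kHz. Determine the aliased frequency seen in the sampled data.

4.55 kHz

15.35 kHz mod fs = 5.4 kHz.
5.4 kHz > fs/2 = 4.975 kHz, folds to fs − 5.4 kHz = 4.55 kHz.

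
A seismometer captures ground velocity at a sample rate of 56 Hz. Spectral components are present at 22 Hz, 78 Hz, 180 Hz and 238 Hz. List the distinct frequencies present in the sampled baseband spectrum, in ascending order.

fs/2 = 28 Hz.
22 Hz ≤ fs/2 = 28 Hz, passes unchanged.
78 Hz mod fs = 22 Hz.
22 Hz ≤ fs/2 = 28 Hz, appears at 22 Hz.
180 Hz mod fs = 12 Hz.
12 Hz ≤ fs/2 = 28 Hz, appears at 12 Hz.
238 Hz mod fs = 14 Hz.
14 Hz ≤ fs/2 = 28 Hz, appears at 14 Hz.
Distinct values: {12 Hz, 14 Hz, 22 Hz}.

12 Hz, 14 Hz, 22 Hz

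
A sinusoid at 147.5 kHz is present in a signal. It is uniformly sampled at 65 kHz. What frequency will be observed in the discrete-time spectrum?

17.5 kHz

147.5 kHz mod fs = 17.5 kHz.
17.5 kHz ≤ fs/2 = 32.5 kHz, appears at 17.5 kHz.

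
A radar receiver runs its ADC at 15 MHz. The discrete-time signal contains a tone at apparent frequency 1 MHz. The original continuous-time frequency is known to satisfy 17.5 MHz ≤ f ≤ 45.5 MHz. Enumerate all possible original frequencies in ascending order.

29 MHz, 31 MHz, 44 MHz

Frequencies that alias to 1 MHz are k·fs ± 1 MHz for integer k ≥ 0.
k=0: 1 MHz.
k=1: 14 MHz, 16 MHz.
k=2: 29 MHz, 31 MHz.
k=3: 44 MHz, 46 MHz.
k=4: 59 MHz, 61 MHz.
Within [17.5 MHz, 45.5 MHz]: 29 MHz, 31 MHz, 44 MHz.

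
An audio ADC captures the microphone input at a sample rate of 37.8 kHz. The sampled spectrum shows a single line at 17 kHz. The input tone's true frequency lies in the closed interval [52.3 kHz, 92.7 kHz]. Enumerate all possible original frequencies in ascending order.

Frequencies that alias to 17 kHz are k·fs ± 17 kHz for integer k ≥ 0.
k=0: 17 kHz.
k=1: 20.8 kHz, 54.8 kHz.
k=2: 58.6 kHz, 92.6 kHz.
k=3: 96.4 kHz, 130.4 kHz.
Within [52.3 kHz, 92.7 kHz]: 54.8 kHz, 58.6 kHz, 92.6 kHz.

54.8 kHz, 58.6 kHz, 92.6 kHz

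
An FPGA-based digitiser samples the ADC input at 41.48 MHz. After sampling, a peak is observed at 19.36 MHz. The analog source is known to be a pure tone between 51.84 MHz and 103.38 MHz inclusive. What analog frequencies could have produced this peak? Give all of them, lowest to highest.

Frequencies that alias to 19.36 MHz are k·fs ± 19.36 MHz for integer k ≥ 0.
k=0: 19.36 MHz.
k=1: 22.12 MHz, 60.84 MHz.
k=2: 63.6 MHz, 102.32 MHz.
k=3: 105.08 MHz, 143.8 MHz.
Within [51.84 MHz, 103.38 MHz]: 60.84 MHz, 63.6 MHz, 102.32 MHz.

60.84 MHz, 63.6 MHz, 102.32 MHz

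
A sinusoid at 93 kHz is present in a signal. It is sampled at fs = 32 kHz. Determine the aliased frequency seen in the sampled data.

93 kHz mod fs = 29 kHz.
29 kHz > fs/2 = 16 kHz, folds to fs − 29 kHz = 3 kHz.

3 kHz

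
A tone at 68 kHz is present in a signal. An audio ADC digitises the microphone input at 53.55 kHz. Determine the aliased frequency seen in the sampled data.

68 kHz mod fs = 14.45 kHz.
14.45 kHz ≤ fs/2 = 26.775 kHz, appears at 14.45 kHz.

14.45 kHz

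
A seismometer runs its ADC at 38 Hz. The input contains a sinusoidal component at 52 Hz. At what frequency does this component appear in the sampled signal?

52 Hz mod fs = 14 Hz.
14 Hz ≤ fs/2 = 19 Hz, appears at 14 Hz.

14 Hz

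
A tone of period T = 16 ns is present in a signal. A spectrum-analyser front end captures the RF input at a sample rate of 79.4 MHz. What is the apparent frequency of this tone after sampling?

T = 16 ns → f = 1/T = 62.5 MHz.
62.5 MHz > fs/2 = 39.7 MHz, folds to fs − 62.5 MHz = 16.9 MHz.

16.9 MHz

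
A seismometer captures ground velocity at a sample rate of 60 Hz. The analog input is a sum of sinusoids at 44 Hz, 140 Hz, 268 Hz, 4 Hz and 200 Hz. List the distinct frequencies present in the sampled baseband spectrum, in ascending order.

fs/2 = 30 Hz.
44 Hz > fs/2 = 30 Hz, folds to fs − 44 Hz = 16 Hz.
140 Hz mod fs = 20 Hz.
20 Hz ≤ fs/2 = 30 Hz, appears at 20 Hz.
268 Hz mod fs = 28 Hz.
28 Hz ≤ fs/2 = 30 Hz, appears at 28 Hz.
4 Hz ≤ fs/2 = 30 Hz, passes unchanged.
200 Hz mod fs = 20 Hz.
20 Hz ≤ fs/2 = 30 Hz, appears at 20 Hz.
Distinct values: {4 Hz, 16 Hz, 20 Hz, 28 Hz}.

4 Hz, 16 Hz, 20 Hz, 28 Hz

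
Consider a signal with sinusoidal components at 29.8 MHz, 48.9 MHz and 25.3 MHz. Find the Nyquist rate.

Highest-frequency component: 48.9 MHz.
Nyquist rate = 2 × 48.9 MHz = 97.8 MHz.

97.8 MHz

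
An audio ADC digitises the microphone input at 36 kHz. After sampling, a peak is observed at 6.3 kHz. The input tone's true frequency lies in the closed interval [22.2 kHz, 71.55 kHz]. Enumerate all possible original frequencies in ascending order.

Frequencies that alias to 6.3 kHz are k·fs ± 6.3 kHz for integer k ≥ 0.
k=0: 6.3 kHz.
k=1: 29.7 kHz, 42.3 kHz.
k=2: 65.7 kHz, 78.3 kHz.
k=3: 101.7 kHz, 114.3 kHz.
Within [22.2 kHz, 71.55 kHz]: 29.7 kHz, 42.3 kHz, 65.7 kHz.

29.7 kHz, 42.3 kHz, 65.7 kHz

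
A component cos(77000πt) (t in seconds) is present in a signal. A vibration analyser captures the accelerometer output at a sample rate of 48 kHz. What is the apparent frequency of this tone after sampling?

9.5 kHz

ω = 77000π rad/s → f = ω/(2π) = 38500 Hz = 38.5 kHz.
38.5 kHz > fs/2 = 24 kHz, folds to fs − 38.5 kHz = 9.5 kHz.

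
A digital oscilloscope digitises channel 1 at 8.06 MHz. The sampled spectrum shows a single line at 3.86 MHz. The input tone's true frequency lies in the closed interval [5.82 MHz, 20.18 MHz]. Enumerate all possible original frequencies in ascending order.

11.92 MHz, 12.26 MHz, 19.98 MHz

Frequencies that alias to 3.86 MHz are k·fs ± 3.86 MHz for integer k ≥ 0.
k=0: 3.86 MHz.
k=1: 4.2 MHz, 11.92 MHz.
k=2: 12.26 MHz, 19.98 MHz.
k=3: 20.32 MHz, 28.04 MHz.
Within [5.82 MHz, 20.18 MHz]: 11.92 MHz, 12.26 MHz, 19.98 MHz.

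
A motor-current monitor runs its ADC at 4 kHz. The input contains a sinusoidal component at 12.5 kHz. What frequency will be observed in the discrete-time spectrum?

12.5 kHz mod fs = 0.5 kHz.
0.5 kHz ≤ fs/2 = 2 kHz, appears at 0.5 kHz.

0.5 kHz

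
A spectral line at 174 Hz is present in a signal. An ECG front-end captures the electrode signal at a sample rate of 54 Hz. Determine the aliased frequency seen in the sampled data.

174 Hz mod fs = 12 Hz.
12 Hz ≤ fs/2 = 27 Hz, appears at 12 Hz.

12 Hz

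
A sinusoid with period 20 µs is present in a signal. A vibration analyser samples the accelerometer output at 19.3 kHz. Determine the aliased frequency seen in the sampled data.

T = 20 µs → f = 1/T = 50 kHz.
50 kHz mod fs = 11.4 kHz.
11.4 kHz > fs/2 = 9.65 kHz, folds to fs − 11.4 kHz = 7.9 kHz.

7.9 kHz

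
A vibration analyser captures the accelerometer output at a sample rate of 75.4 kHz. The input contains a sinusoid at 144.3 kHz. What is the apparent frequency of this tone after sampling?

6.5 kHz

144.3 kHz mod fs = 68.9 kHz.
68.9 kHz > fs/2 = 37.7 kHz, folds to fs − 68.9 kHz = 6.5 kHz.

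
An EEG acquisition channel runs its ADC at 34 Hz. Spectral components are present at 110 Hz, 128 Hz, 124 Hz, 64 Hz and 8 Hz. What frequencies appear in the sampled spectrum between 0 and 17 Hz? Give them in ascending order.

4 Hz, 8 Hz, 12 Hz

fs/2 = 17 Hz.
110 Hz mod fs = 8 Hz.
8 Hz ≤ fs/2 = 17 Hz, appears at 8 Hz.
128 Hz mod fs = 26 Hz.
26 Hz > fs/2 = 17 Hz, folds to fs − 26 Hz = 8 Hz.
124 Hz mod fs = 22 Hz.
22 Hz > fs/2 = 17 Hz, folds to fs − 22 Hz = 12 Hz.
64 Hz mod fs = 30 Hz.
30 Hz > fs/2 = 17 Hz, folds to fs − 30 Hz = 4 Hz.
8 Hz ≤ fs/2 = 17 Hz, passes unchanged.
Distinct values: {4 Hz, 8 Hz, 12 Hz}.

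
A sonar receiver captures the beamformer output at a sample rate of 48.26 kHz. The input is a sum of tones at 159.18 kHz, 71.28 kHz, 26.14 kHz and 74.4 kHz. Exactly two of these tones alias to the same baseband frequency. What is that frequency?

22.12 kHz

fs/2 = 24.13 kHz.
159.18 kHz mod fs = 14.4 kHz.
14.4 kHz ≤ fs/2 = 24.13 kHz, appears at 14.4 kHz.
71.28 kHz mod fs = 23.02 kHz.
23.02 kHz ≤ fs/2 = 24.13 kHz, appears at 23.02 kHz.
26.14 kHz > fs/2 = 24.13 kHz, folds to fs − 26.14 kHz = 22.12 kHz.
74.4 kHz mod fs = 26.14 kHz.
26.14 kHz > fs/2 = 24.13 kHz, folds to fs − 26.14 kHz = 22.12 kHz.
26.14 kHz and 74.4 kHz both map to 22.12 kHz.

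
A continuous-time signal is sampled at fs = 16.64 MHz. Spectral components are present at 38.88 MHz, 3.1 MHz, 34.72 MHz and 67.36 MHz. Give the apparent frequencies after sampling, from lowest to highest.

0.8 MHz, 1.44 MHz, 3.1 MHz, 5.6 MHz

fs/2 = 8.32 MHz.
38.88 MHz mod fs = 5.6 MHz.
5.6 MHz ≤ fs/2 = 8.32 MHz, appears at 5.6 MHz.
3.1 MHz ≤ fs/2 = 8.32 MHz, passes unchanged.
34.72 MHz mod fs = 1.44 MHz.
1.44 MHz ≤ fs/2 = 8.32 MHz, appears at 1.44 MHz.
67.36 MHz mod fs = 0.8 MHz.
0.8 MHz ≤ fs/2 = 8.32 MHz, appears at 0.8 MHz.
Distinct values: {0.8 MHz, 1.44 MHz, 3.1 MHz, 5.6 MHz}.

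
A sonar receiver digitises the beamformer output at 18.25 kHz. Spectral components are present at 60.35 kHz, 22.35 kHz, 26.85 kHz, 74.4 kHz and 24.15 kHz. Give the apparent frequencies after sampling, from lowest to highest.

1.4 kHz, 4.1 kHz, 5.6 kHz, 5.9 kHz, 8.6 kHz

fs/2 = 9.125 kHz.
60.35 kHz mod fs = 5.6 kHz.
5.6 kHz ≤ fs/2 = 9.125 kHz, appears at 5.6 kHz.
22.35 kHz mod fs = 4.1 kHz.
4.1 kHz ≤ fs/2 = 9.125 kHz, appears at 4.1 kHz.
26.85 kHz mod fs = 8.6 kHz.
8.6 kHz ≤ fs/2 = 9.125 kHz, appears at 8.6 kHz.
74.4 kHz mod fs = 1.4 kHz.
1.4 kHz ≤ fs/2 = 9.125 kHz, appears at 1.4 kHz.
24.15 kHz mod fs = 5.9 kHz.
5.9 kHz ≤ fs/2 = 9.125 kHz, appears at 5.9 kHz.
Distinct values: {1.4 kHz, 4.1 kHz, 5.6 kHz, 5.9 kHz, 8.6 kHz}.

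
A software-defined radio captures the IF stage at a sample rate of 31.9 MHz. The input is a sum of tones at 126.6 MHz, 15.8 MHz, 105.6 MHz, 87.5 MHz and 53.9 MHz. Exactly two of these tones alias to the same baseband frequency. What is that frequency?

fs/2 = 15.95 MHz.
126.6 MHz mod fs = 30.9 MHz.
30.9 MHz > fs/2 = 15.95 MHz, folds to fs − 30.9 MHz = 1 MHz.
15.8 MHz ≤ fs/2 = 15.95 MHz, passes unchanged.
105.6 MHz mod fs = 9.9 MHz.
9.9 MHz ≤ fs/2 = 15.95 MHz, appears at 9.9 MHz.
87.5 MHz mod fs = 23.7 MHz.
23.7 MHz > fs/2 = 15.95 MHz, folds to fs − 23.7 MHz = 8.2 MHz.
53.9 MHz mod fs = 22 MHz.
22 MHz > fs/2 = 15.95 MHz, folds to fs − 22 MHz = 9.9 MHz.
53.9 MHz and 105.6 MHz both map to 9.9 MHz.

9.9 MHz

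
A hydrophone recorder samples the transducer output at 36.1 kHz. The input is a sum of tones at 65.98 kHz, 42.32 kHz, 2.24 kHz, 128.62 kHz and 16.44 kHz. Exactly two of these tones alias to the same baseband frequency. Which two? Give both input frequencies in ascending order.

fs/2 = 18.05 kHz.
65.98 kHz mod fs = 29.88 kHz.
29.88 kHz > fs/2 = 18.05 kHz, folds to fs − 29.88 kHz = 6.22 kHz.
42.32 kHz mod fs = 6.22 kHz.
6.22 kHz ≤ fs/2 = 18.05 kHz, appears at 6.22 kHz.
2.24 kHz ≤ fs/2 = 18.05 kHz, passes unchanged.
128.62 kHz mod fs = 20.32 kHz.
20.32 kHz > fs/2 = 18.05 kHz, folds to fs − 20.32 kHz = 15.78 kHz.
16.44 kHz ≤ fs/2 = 18.05 kHz, passes unchanged.
42.32 kHz and 65.98 kHz both map to 6.22 kHz.

42.32 kHz, 65.98 kHz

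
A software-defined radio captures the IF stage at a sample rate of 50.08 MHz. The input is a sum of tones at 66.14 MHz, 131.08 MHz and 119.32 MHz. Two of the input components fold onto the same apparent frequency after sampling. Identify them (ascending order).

fs/2 = 25.04 MHz.
66.14 MHz mod fs = 16.06 MHz.
16.06 MHz ≤ fs/2 = 25.04 MHz, appears at 16.06 MHz.
131.08 MHz mod fs = 30.92 MHz.
30.92 MHz > fs/2 = 25.04 MHz, folds to fs − 30.92 MHz = 19.16 MHz.
119.32 MHz mod fs = 19.16 MHz.
19.16 MHz ≤ fs/2 = 25.04 MHz, appears at 19.16 MHz.
119.32 MHz and 131.08 MHz both map to 19.16 MHz.

119.32 MHz, 131.08 MHz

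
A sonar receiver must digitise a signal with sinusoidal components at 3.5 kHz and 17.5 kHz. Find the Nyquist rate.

35 kHz

Highest-frequency component: 17.5 kHz.
Nyquist rate = 2 × 17.5 kHz = 35 kHz.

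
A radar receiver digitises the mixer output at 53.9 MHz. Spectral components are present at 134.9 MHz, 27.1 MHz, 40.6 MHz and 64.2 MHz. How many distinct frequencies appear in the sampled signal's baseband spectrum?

3

fs/2 = 26.95 MHz.
134.9 MHz mod fs = 27.1 MHz.
27.1 MHz > fs/2 = 26.95 MHz, folds to fs − 27.1 MHz = 26.8 MHz.
27.1 MHz > fs/2 = 26.95 MHz, folds to fs − 27.1 MHz = 26.8 MHz.
40.6 MHz > fs/2 = 26.95 MHz, folds to fs − 40.6 MHz = 13.3 MHz.
64.2 MHz mod fs = 10.3 MHz.
10.3 MHz ≤ fs/2 = 26.95 MHz, appears at 10.3 MHz.
Distinct values: {10.3 MHz, 13.3 MHz, 26.8 MHz} → 3.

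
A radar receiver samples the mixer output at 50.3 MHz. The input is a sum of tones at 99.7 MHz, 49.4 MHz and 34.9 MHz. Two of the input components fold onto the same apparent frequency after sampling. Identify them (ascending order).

49.4 MHz, 99.7 MHz

fs/2 = 25.15 MHz.
99.7 MHz mod fs = 49.4 MHz.
49.4 MHz > fs/2 = 25.15 MHz, folds to fs − 49.4 MHz = 0.9 MHz.
49.4 MHz > fs/2 = 25.15 MHz, folds to fs − 49.4 MHz = 0.9 MHz.
34.9 MHz > fs/2 = 25.15 MHz, folds to fs − 34.9 MHz = 15.4 MHz.
49.4 MHz and 99.7 MHz both map to 0.9 MHz.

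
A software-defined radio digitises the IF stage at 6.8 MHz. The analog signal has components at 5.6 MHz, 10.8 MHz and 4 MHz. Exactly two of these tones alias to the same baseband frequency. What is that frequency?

2.8 MHz

fs/2 = 3.4 MHz.
5.6 MHz > fs/2 = 3.4 MHz, folds to fs − 5.6 MHz = 1.2 MHz.
10.8 MHz mod fs = 4 MHz.
4 MHz > fs/2 = 3.4 MHz, folds to fs − 4 MHz = 2.8 MHz.
4 MHz > fs/2 = 3.4 MHz, folds to fs − 4 MHz = 2.8 MHz.
4 MHz and 10.8 MHz both map to 2.8 MHz.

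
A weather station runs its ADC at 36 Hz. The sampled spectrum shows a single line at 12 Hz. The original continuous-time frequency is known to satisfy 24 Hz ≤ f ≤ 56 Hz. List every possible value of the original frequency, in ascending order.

Frequencies that alias to 12 Hz are k·fs ± 12 Hz for integer k ≥ 0.
k=0: 12 Hz.
k=1: 24 Hz, 48 Hz.
k=2: 60 Hz, 84 Hz.
Within [24 Hz, 56 Hz]: 24 Hz, 48 Hz.

24 Hz, 48 Hz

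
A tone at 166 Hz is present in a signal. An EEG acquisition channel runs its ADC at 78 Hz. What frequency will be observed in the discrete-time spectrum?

10 Hz

166 Hz mod fs = 10 Hz.
10 Hz ≤ fs/2 = 39 Hz, appears at 10 Hz.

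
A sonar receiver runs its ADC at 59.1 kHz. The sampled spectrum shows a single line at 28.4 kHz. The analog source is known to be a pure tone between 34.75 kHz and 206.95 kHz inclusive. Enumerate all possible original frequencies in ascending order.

Frequencies that alias to 28.4 kHz are k·fs ± 28.4 kHz for integer k ≥ 0.
k=0: 28.4 kHz.
k=1: 30.7 kHz, 87.5 kHz.
k=2: 89.8 kHz, 146.6 kHz.
k=3: 148.9 kHz, 205.7 kHz.
k=4: 208 kHz, 264.8 kHz.
Within [34.75 kHz, 206.95 kHz]: 87.5 kHz, 89.8 kHz, 146.6 kHz, 148.9 kHz, 205.7 kHz.

87.5 kHz, 89.8 kHz, 146.6 kHz, 148.9 kHz, 205.7 kHz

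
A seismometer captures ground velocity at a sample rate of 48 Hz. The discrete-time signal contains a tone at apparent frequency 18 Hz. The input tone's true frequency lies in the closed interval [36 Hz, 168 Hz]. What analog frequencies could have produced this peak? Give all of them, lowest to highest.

Frequencies that alias to 18 Hz are k·fs ± 18 Hz for integer k ≥ 0.
k=0: 18 Hz.
k=1: 30 Hz, 66 Hz.
k=2: 78 Hz, 114 Hz.
k=3: 126 Hz, 162 Hz.
k=4: 174 Hz, 210 Hz.
Within [36 Hz, 168 Hz]: 66 Hz, 78 Hz, 114 Hz, 126 Hz, 162 Hz.

66 Hz, 78 Hz, 114 Hz, 126 Hz, 162 Hz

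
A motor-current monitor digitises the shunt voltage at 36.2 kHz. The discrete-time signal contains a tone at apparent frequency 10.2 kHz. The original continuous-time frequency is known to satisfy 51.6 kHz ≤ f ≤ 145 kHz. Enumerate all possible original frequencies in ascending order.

62.2 kHz, 82.6 kHz, 98.4 kHz, 118.8 kHz, 134.6 kHz

Frequencies that alias to 10.2 kHz are k·fs ± 10.2 kHz for integer k ≥ 0.
k=0: 10.2 kHz.
k=1: 26 kHz, 46.4 kHz.
k=2: 62.2 kHz, 82.6 kHz.
k=3: 98.4 kHz, 118.8 kHz.
k=4: 134.6 kHz, 155 kHz.
k=5: 170.8 kHz, 191.2 kHz.
Within [51.6 kHz, 145 kHz]: 62.2 kHz, 82.6 kHz, 98.4 kHz, 118.8 kHz, 134.6 kHz.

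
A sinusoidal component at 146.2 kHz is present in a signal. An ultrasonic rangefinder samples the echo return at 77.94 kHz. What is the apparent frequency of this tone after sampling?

9.68 kHz

146.2 kHz mod fs = 68.26 kHz.
68.26 kHz > fs/2 = 38.97 kHz, folds to fs − 68.26 kHz = 9.68 kHz.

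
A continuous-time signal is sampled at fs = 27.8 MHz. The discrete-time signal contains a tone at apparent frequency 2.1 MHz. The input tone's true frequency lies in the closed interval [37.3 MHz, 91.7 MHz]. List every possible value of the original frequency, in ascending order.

53.5 MHz, 57.7 MHz, 81.3 MHz, 85.5 MHz

Frequencies that alias to 2.1 MHz are k·fs ± 2.1 MHz for integer k ≥ 0.
k=0: 2.1 MHz.
k=1: 25.7 MHz, 29.9 MHz.
k=2: 53.5 MHz, 57.7 MHz.
k=3: 81.3 MHz, 85.5 MHz.
k=4: 109.1 MHz, 113.3 MHz.
Within [37.3 MHz, 91.7 MHz]: 53.5 MHz, 57.7 MHz, 81.3 MHz, 85.5 MHz.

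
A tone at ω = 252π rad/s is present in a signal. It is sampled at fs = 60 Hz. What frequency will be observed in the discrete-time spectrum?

ω = 252π rad/s → f = ω/(2π) = 126 Hz.
126 Hz mod fs = 6 Hz.
6 Hz ≤ fs/2 = 30 Hz, appears at 6 Hz.

6 Hz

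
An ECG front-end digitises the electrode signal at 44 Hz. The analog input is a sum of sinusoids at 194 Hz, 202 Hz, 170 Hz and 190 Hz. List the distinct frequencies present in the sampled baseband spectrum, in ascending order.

6 Hz, 14 Hz, 18 Hz

fs/2 = 22 Hz.
194 Hz mod fs = 18 Hz.
18 Hz ≤ fs/2 = 22 Hz, appears at 18 Hz.
202 Hz mod fs = 26 Hz.
26 Hz > fs/2 = 22 Hz, folds to fs − 26 Hz = 18 Hz.
170 Hz mod fs = 38 Hz.
38 Hz > fs/2 = 22 Hz, folds to fs − 38 Hz = 6 Hz.
190 Hz mod fs = 14 Hz.
14 Hz ≤ fs/2 = 22 Hz, appears at 14 Hz.
Distinct values: {6 Hz, 14 Hz, 18 Hz}.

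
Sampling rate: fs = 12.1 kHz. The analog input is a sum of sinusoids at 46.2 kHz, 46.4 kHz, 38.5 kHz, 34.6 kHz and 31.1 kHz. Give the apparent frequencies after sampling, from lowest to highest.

fs/2 = 6.05 kHz.
46.2 kHz mod fs = 9.9 kHz.
9.9 kHz > fs/2 = 6.05 kHz, folds to fs − 9.9 kHz = 2.2 kHz.
46.4 kHz mod fs = 10.1 kHz.
10.1 kHz > fs/2 = 6.05 kHz, folds to fs − 10.1 kHz = 2 kHz.
38.5 kHz mod fs = 2.2 kHz.
2.2 kHz ≤ fs/2 = 6.05 kHz, appears at 2.2 kHz.
34.6 kHz mod fs = 10.4 kHz.
10.4 kHz > fs/2 = 6.05 kHz, folds to fs − 10.4 kHz = 1.7 kHz.
31.1 kHz mod fs = 6.9 kHz.
6.9 kHz > fs/2 = 6.05 kHz, folds to fs − 6.9 kHz = 5.2 kHz.
Distinct values: {1.7 kHz, 2 kHz, 2.2 kHz, 5.2 kHz}.

1.7 kHz, 2 kHz, 2.2 kHz, 5.2 kHz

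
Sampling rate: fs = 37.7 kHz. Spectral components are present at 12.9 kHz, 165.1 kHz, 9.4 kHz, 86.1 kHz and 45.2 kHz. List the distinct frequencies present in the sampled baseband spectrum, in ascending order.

7.5 kHz, 9.4 kHz, 10.7 kHz, 12.9 kHz, 14.3 kHz

fs/2 = 18.85 kHz.
12.9 kHz ≤ fs/2 = 18.85 kHz, passes unchanged.
165.1 kHz mod fs = 14.3 kHz.
14.3 kHz ≤ fs/2 = 18.85 kHz, appears at 14.3 kHz.
9.4 kHz ≤ fs/2 = 18.85 kHz, passes unchanged.
86.1 kHz mod fs = 10.7 kHz.
10.7 kHz ≤ fs/2 = 18.85 kHz, appears at 10.7 kHz.
45.2 kHz mod fs = 7.5 kHz.
7.5 kHz ≤ fs/2 = 18.85 kHz, appears at 7.5 kHz.
Distinct values: {7.5 kHz, 9.4 kHz, 10.7 kHz, 12.9 kHz, 14.3 kHz}.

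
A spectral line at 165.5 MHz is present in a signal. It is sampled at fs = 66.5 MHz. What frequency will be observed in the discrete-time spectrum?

165.5 MHz mod fs = 32.5 MHz.
32.5 MHz ≤ fs/2 = 33.25 MHz, appears at 32.5 MHz.

32.5 MHz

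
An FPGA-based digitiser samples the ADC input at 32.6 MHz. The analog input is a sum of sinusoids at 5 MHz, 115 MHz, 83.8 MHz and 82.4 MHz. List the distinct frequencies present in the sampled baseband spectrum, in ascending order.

5 MHz, 14 MHz, 15.4 MHz

fs/2 = 16.3 MHz.
5 MHz ≤ fs/2 = 16.3 MHz, passes unchanged.
115 MHz mod fs = 17.2 MHz.
17.2 MHz > fs/2 = 16.3 MHz, folds to fs − 17.2 MHz = 15.4 MHz.
83.8 MHz mod fs = 18.6 MHz.
18.6 MHz > fs/2 = 16.3 MHz, folds to fs − 18.6 MHz = 14 MHz.
82.4 MHz mod fs = 17.2 MHz.
17.2 MHz > fs/2 = 16.3 MHz, folds to fs − 17.2 MHz = 15.4 MHz.
Distinct values: {5 MHz, 14 MHz, 15.4 MHz}.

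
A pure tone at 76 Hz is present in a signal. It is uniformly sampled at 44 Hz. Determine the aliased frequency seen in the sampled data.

76 Hz mod fs = 32 Hz.
32 Hz > fs/2 = 22 Hz, folds to fs − 32 Hz = 12 Hz.

12 Hz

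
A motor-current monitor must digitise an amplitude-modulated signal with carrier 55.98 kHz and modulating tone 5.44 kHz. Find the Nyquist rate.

AM sidebands sit at fc ± fm = 50.54 kHz and 61.42 kHz.
Highest-frequency component: 61.42 kHz.
Nyquist rate = 2 × 61.42 kHz = 122.84 kHz.

122.84 kHz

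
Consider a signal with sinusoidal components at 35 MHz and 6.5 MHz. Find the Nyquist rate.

Highest-frequency component: 35 MHz.
Nyquist rate = 2 × 35 MHz = 70 MHz.

70 MHz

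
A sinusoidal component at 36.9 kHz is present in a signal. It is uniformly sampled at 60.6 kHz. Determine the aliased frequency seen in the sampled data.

36.9 kHz > fs/2 = 30.3 kHz, folds to fs − 36.9 kHz = 23.7 kHz.

23.7 kHz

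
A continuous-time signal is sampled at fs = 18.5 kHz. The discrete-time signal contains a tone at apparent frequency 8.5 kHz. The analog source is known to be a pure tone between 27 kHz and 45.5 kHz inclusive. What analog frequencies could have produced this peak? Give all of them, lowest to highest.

27 kHz, 28.5 kHz, 45.5 kHz

Frequencies that alias to 8.5 kHz are k·fs ± 8.5 kHz for integer k ≥ 0.
k=0: 8.5 kHz.
k=1: 10 kHz, 27 kHz.
k=2: 28.5 kHz, 45.5 kHz.
k=3: 47 kHz, 64 kHz.
Within [27 kHz, 45.5 kHz]: 27 kHz, 28.5 kHz, 45.5 kHz.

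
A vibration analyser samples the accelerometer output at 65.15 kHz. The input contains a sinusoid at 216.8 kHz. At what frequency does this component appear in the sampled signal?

216.8 kHz mod fs = 21.35 kHz.
21.35 kHz ≤ fs/2 = 32.575 kHz, appears at 21.35 kHz.

21.35 kHz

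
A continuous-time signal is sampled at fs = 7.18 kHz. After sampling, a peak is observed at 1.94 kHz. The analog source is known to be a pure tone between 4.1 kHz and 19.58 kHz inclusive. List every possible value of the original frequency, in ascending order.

5.24 kHz, 9.12 kHz, 12.42 kHz, 16.3 kHz

Frequencies that alias to 1.94 kHz are k·fs ± 1.94 kHz for integer k ≥ 0.
k=0: 1.94 kHz.
k=1: 5.24 kHz, 9.12 kHz.
k=2: 12.42 kHz, 16.3 kHz.
k=3: 19.6 kHz, 23.48 kHz.
Within [4.1 kHz, 19.58 kHz]: 5.24 kHz, 9.12 kHz, 12.42 kHz, 16.3 kHz.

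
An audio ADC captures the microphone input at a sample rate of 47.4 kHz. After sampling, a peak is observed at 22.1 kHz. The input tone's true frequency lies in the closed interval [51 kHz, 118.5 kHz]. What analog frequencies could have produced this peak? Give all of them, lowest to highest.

69.5 kHz, 72.7 kHz, 116.9 kHz

Frequencies that alias to 22.1 kHz are k·fs ± 22.1 kHz for integer k ≥ 0.
k=0: 22.1 kHz.
k=1: 25.3 kHz, 69.5 kHz.
k=2: 72.7 kHz, 116.9 kHz.
k=3: 120.1 kHz, 164.3 kHz.
Within [51 kHz, 118.5 kHz]: 69.5 kHz, 72.7 kHz, 116.9 kHz.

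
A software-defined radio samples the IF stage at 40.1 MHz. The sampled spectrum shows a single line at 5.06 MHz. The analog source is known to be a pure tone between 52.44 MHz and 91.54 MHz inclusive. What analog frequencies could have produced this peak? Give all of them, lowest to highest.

75.14 MHz, 85.26 MHz

Frequencies that alias to 5.06 MHz are k·fs ± 5.06 MHz for integer k ≥ 0.
k=0: 5.06 MHz.
k=1: 35.04 MHz, 45.16 MHz.
k=2: 75.14 MHz, 85.26 MHz.
k=3: 115.24 MHz, 125.36 MHz.
Within [52.44 MHz, 91.54 MHz]: 75.14 MHz, 85.26 MHz.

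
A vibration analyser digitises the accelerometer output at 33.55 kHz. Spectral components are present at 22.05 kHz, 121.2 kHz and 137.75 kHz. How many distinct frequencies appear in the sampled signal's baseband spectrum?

3

fs/2 = 16.775 kHz.
22.05 kHz > fs/2 = 16.775 kHz, folds to fs − 22.05 kHz = 11.5 kHz.
121.2 kHz mod fs = 20.55 kHz.
20.55 kHz > fs/2 = 16.775 kHz, folds to fs − 20.55 kHz = 13 kHz.
137.75 kHz mod fs = 3.55 kHz.
3.55 kHz ≤ fs/2 = 16.775 kHz, appears at 3.55 kHz.
Distinct values: {3.55 kHz, 11.5 kHz, 13 kHz} → 3.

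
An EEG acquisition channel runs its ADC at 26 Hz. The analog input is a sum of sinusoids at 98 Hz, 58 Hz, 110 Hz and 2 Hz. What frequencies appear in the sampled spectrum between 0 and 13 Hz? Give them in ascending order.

2 Hz, 6 Hz

fs/2 = 13 Hz.
98 Hz mod fs = 20 Hz.
20 Hz > fs/2 = 13 Hz, folds to fs − 20 Hz = 6 Hz.
58 Hz mod fs = 6 Hz.
6 Hz ≤ fs/2 = 13 Hz, appears at 6 Hz.
110 Hz mod fs = 6 Hz.
6 Hz ≤ fs/2 = 13 Hz, appears at 6 Hz.
2 Hz ≤ fs/2 = 13 Hz, passes unchanged.
Distinct values: {2 Hz, 6 Hz}.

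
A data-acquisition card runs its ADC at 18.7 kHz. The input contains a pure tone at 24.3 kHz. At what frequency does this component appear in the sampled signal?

5.6 kHz

24.3 kHz mod fs = 5.6 kHz.
5.6 kHz ≤ fs/2 = 9.35 kHz, appears at 5.6 kHz.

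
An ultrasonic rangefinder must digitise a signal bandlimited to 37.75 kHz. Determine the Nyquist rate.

Nyquist rate = 2 × 37.75 kHz = 75.5 kHz.

75.5 kHz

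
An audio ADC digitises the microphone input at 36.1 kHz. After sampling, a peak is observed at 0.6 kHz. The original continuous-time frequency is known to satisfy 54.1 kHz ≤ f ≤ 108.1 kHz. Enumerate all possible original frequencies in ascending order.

Frequencies that alias to 0.6 kHz are k·fs ± 0.6 kHz for integer k ≥ 0.
k=0: 0.6 kHz.
k=1: 35.5 kHz, 36.7 kHz.
k=2: 71.6 kHz, 72.8 kHz.
k=3: 107.7 kHz, 108.9 kHz.
k=4: 143.8 kHz, 145 kHz.
Within [54.1 kHz, 108.1 kHz]: 71.6 kHz, 72.8 kHz, 107.7 kHz.

71.6 kHz, 72.8 kHz, 107.7 kHz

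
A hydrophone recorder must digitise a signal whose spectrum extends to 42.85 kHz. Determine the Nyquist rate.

85.7 kHz

Nyquist rate = 2 × 42.85 kHz = 85.7 kHz.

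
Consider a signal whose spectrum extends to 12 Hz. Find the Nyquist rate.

Nyquist rate = 2 × 12 Hz = 24 Hz.

24 Hz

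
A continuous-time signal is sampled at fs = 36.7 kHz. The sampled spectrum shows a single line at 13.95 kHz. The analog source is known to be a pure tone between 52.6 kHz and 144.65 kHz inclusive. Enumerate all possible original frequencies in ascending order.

Frequencies that alias to 13.95 kHz are k·fs ± 13.95 kHz for integer k ≥ 0.
k=0: 13.95 kHz.
k=1: 22.75 kHz, 50.65 kHz.
k=2: 59.45 kHz, 87.35 kHz.
k=3: 96.15 kHz, 124.05 kHz.
k=4: 132.85 kHz, 160.75 kHz.
k=5: 169.55 kHz, 197.45 kHz.
Within [52.6 kHz, 144.65 kHz]: 59.45 kHz, 87.35 kHz, 96.15 kHz, 124.05 kHz, 132.85 kHz.

59.45 kHz, 87.35 kHz, 96.15 kHz, 124.05 kHz, 132.85 kHz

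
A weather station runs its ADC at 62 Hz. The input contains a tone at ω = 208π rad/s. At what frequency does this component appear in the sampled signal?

ω = 208π rad/s → f = ω/(2π) = 104 Hz.
104 Hz mod fs = 42 Hz.
42 Hz > fs/2 = 31 Hz, folds to fs − 42 Hz = 20 Hz.

20 Hz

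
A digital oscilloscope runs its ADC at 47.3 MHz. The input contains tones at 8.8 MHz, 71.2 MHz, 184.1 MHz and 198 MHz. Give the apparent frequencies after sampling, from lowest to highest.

fs/2 = 23.65 MHz.
8.8 MHz ≤ fs/2 = 23.65 MHz, passes unchanged.
71.2 MHz mod fs = 23.9 MHz.
23.9 MHz > fs/2 = 23.65 MHz, folds to fs − 23.9 MHz = 23.4 MHz.
184.1 MHz mod fs = 42.2 MHz.
42.2 MHz > fs/2 = 23.65 MHz, folds to fs − 42.2 MHz = 5.1 MHz.
198 MHz mod fs = 8.8 MHz.
8.8 MHz ≤ fs/2 = 23.65 MHz, appears at 8.8 MHz.
Distinct values: {5.1 MHz, 8.8 MHz, 23.4 MHz}.

5.1 MHz, 8.8 MHz, 23.4 MHz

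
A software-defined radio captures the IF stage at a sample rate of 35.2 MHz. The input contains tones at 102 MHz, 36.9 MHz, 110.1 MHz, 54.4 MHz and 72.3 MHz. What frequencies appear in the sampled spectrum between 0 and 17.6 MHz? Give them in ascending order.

1.7 MHz, 1.9 MHz, 3.6 MHz, 4.5 MHz, 16 MHz

fs/2 = 17.6 MHz.
102 MHz mod fs = 31.6 MHz.
31.6 MHz > fs/2 = 17.6 MHz, folds to fs − 31.6 MHz = 3.6 MHz.
36.9 MHz mod fs = 1.7 MHz.
1.7 MHz ≤ fs/2 = 17.6 MHz, appears at 1.7 MHz.
110.1 MHz mod fs = 4.5 MHz.
4.5 MHz ≤ fs/2 = 17.6 MHz, appears at 4.5 MHz.
54.4 MHz mod fs = 19.2 MHz.
19.2 MHz > fs/2 = 17.6 MHz, folds to fs − 19.2 MHz = 16 MHz.
72.3 MHz mod fs = 1.9 MHz.
1.9 MHz ≤ fs/2 = 17.6 MHz, appears at 1.9 MHz.
Distinct values: {1.7 MHz, 1.9 MHz, 3.6 MHz, 4.5 MHz, 16 MHz}.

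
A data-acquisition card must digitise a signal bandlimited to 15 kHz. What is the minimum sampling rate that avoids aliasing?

30 kHz

Nyquist rate = 2 × 15 kHz = 30 kHz.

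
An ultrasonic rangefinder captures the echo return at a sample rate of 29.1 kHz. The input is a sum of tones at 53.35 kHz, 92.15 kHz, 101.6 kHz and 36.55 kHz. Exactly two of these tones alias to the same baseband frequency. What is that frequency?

fs/2 = 14.55 kHz.
53.35 kHz mod fs = 24.25 kHz.
24.25 kHz > fs/2 = 14.55 kHz, folds to fs − 24.25 kHz = 4.85 kHz.
92.15 kHz mod fs = 4.85 kHz.
4.85 kHz ≤ fs/2 = 14.55 kHz, appears at 4.85 kHz.
101.6 kHz mod fs = 14.3 kHz.
14.3 kHz ≤ fs/2 = 14.55 kHz, appears at 14.3 kHz.
36.55 kHz mod fs = 7.45 kHz.
7.45 kHz ≤ fs/2 = 14.55 kHz, appears at 7.45 kHz.
53.35 kHz and 92.15 kHz both map to 4.85 kHz.

4.85 kHz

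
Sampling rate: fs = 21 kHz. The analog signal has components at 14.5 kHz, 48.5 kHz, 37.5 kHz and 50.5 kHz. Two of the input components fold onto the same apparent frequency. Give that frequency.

fs/2 = 10.5 kHz.
14.5 kHz > fs/2 = 10.5 kHz, folds to fs − 14.5 kHz = 6.5 kHz.
48.5 kHz mod fs = 6.5 kHz.
6.5 kHz ≤ fs/2 = 10.5 kHz, appears at 6.5 kHz.
37.5 kHz mod fs = 16.5 kHz.
16.5 kHz > fs/2 = 10.5 kHz, folds to fs − 16.5 kHz = 4.5 kHz.
50.5 kHz mod fs = 8.5 kHz.
8.5 kHz ≤ fs/2 = 10.5 kHz, appears at 8.5 kHz.
14.5 kHz and 48.5 kHz both map to 6.5 kHz.

6.5 kHz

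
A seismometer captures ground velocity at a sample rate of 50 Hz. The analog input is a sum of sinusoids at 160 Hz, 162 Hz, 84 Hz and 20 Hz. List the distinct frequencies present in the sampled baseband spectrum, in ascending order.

fs/2 = 25 Hz.
160 Hz mod fs = 10 Hz.
10 Hz ≤ fs/2 = 25 Hz, appears at 10 Hz.
162 Hz mod fs = 12 Hz.
12 Hz ≤ fs/2 = 25 Hz, appears at 12 Hz.
84 Hz mod fs = 34 Hz.
34 Hz > fs/2 = 25 Hz, folds to fs − 34 Hz = 16 Hz.
20 Hz ≤ fs/2 = 25 Hz, passes unchanged.
Distinct values: {10 Hz, 12 Hz, 16 Hz, 20 Hz}.

10 Hz, 12 Hz, 16 Hz, 20 Hz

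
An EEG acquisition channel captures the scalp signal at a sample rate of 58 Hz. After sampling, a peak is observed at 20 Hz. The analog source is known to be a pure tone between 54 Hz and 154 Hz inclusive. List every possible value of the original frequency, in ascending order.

Frequencies that alias to 20 Hz are k·fs ± 20 Hz for integer k ≥ 0.
k=0: 20 Hz.
k=1: 38 Hz, 78 Hz.
k=2: 96 Hz, 136 Hz.
k=3: 154 Hz, 194 Hz.
k=4: 212 Hz, 252 Hz.
Within [54 Hz, 154 Hz]: 78 Hz, 96 Hz, 136 Hz, 154 Hz.

78 Hz, 96 Hz, 136 Hz, 154 Hz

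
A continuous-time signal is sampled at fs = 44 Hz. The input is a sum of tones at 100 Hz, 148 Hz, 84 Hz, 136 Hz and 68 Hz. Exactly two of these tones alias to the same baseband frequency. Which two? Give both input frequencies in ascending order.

84 Hz, 136 Hz

fs/2 = 22 Hz.
100 Hz mod fs = 12 Hz.
12 Hz ≤ fs/2 = 22 Hz, appears at 12 Hz.
148 Hz mod fs = 16 Hz.
16 Hz ≤ fs/2 = 22 Hz, appears at 16 Hz.
84 Hz mod fs = 40 Hz.
40 Hz > fs/2 = 22 Hz, folds to fs − 40 Hz = 4 Hz.
136 Hz mod fs = 4 Hz.
4 Hz ≤ fs/2 = 22 Hz, appears at 4 Hz.
68 Hz mod fs = 24 Hz.
24 Hz > fs/2 = 22 Hz, folds to fs − 24 Hz = 20 Hz.
84 Hz and 136 Hz both map to 4 Hz.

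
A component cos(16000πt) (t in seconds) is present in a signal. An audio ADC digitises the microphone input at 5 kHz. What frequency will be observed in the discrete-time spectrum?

ω = 16000π rad/s → f = ω/(2π) = 8000 Hz = 8 kHz.
8 kHz mod fs = 3 kHz.
3 kHz > fs/2 = 2.5 kHz, folds to fs − 3 kHz = 2 kHz.

2 kHz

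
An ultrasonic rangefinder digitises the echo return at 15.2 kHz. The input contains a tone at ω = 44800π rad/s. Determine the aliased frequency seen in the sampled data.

ω = 44800π rad/s → f = ω/(2π) = 22400 Hz = 22.4 kHz.
22.4 kHz mod fs = 7.2 kHz.
7.2 kHz ≤ fs/2 = 7.6 kHz, appears at 7.2 kHz.

7.2 kHz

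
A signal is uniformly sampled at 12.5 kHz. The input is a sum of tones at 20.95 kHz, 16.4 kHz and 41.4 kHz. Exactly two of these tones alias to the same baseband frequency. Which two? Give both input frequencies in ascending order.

16.4 kHz, 41.4 kHz

fs/2 = 6.25 kHz.
20.95 kHz mod fs = 8.45 kHz.
8.45 kHz > fs/2 = 6.25 kHz, folds to fs − 8.45 kHz = 4.05 kHz.
16.4 kHz mod fs = 3.9 kHz.
3.9 kHz ≤ fs/2 = 6.25 kHz, appears at 3.9 kHz.
41.4 kHz mod fs = 3.9 kHz.
3.9 kHz ≤ fs/2 = 6.25 kHz, appears at 3.9 kHz.
16.4 kHz and 41.4 kHz both map to 3.9 kHz.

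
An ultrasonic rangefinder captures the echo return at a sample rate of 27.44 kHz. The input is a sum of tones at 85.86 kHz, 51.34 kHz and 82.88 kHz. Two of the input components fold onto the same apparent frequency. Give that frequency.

3.54 kHz

fs/2 = 13.72 kHz.
85.86 kHz mod fs = 3.54 kHz.
3.54 kHz ≤ fs/2 = 13.72 kHz, appears at 3.54 kHz.
51.34 kHz mod fs = 23.9 kHz.
23.9 kHz > fs/2 = 13.72 kHz, folds to fs − 23.9 kHz = 3.54 kHz.
82.88 kHz mod fs = 0.56 kHz.
0.56 kHz ≤ fs/2 = 13.72 kHz, appears at 0.56 kHz.
51.34 kHz and 85.86 kHz both map to 3.54 kHz.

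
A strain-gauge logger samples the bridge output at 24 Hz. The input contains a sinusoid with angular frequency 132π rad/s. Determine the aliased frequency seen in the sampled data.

6 Hz

ω = 132π rad/s → f = ω/(2π) = 66 Hz.
66 Hz mod fs = 18 Hz.
18 Hz > fs/2 = 12 Hz, folds to fs − 18 Hz = 6 Hz.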